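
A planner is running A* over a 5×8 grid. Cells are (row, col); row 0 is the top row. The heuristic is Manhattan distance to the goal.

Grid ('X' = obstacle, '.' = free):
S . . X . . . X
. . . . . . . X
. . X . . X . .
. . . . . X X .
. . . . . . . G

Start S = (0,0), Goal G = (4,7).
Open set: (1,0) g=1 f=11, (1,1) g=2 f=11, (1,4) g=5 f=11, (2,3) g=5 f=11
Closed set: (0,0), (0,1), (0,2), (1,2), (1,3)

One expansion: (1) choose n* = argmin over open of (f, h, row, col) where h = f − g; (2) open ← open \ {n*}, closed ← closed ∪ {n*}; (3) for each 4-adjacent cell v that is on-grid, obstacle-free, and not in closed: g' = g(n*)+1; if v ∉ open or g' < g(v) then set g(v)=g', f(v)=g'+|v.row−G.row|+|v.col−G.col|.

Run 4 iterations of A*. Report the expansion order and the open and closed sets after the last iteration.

step 1: expand (1,4) (f=11, h=6) → closed; open now [(0,4) g=6 f=13, (1,0) g=1 f=11, (1,1) g=2 f=11, (1,5) g=6 f=11, (2,3) g=5 f=11, (2,4) g=6 f=11]
step 2: expand (1,5) (f=11, h=5) → closed; open now [(0,4) g=6 f=13, (0,5) g=7 f=13, (1,0) g=1 f=11, (1,1) g=2 f=11, (1,6) g=7 f=11, (2,3) g=5 f=11, (2,4) g=6 f=11]
step 3: expand (1,6) (f=11, h=4) → closed; open now [(0,4) g=6 f=13, (0,5) g=7 f=13, (0,6) g=8 f=13, (1,0) g=1 f=11, (1,1) g=2 f=11, (2,3) g=5 f=11, (2,4) g=6 f=11, (2,6) g=8 f=11]
step 4: expand (2,6) (f=11, h=3) → closed; open now [(0,4) g=6 f=13, (0,5) g=7 f=13, (0,6) g=8 f=13, (1,0) g=1 f=11, (1,1) g=2 f=11, (2,3) g=5 f=11, (2,4) g=6 f=11, (2,7) g=9 f=11]

order=[(1,4) → (1,5) → (1,6) → (2,6)]; open=[(0,4) g=6 f=13, (0,5) g=7 f=13, (0,6) g=8 f=13, (1,0) g=1 f=11, (1,1) g=2 f=11, (2,3) g=5 f=11, (2,4) g=6 f=11, (2,7) g=9 f=11]; closed=[(0,0), (0,1), (0,2), (1,2), (1,3), (1,4), (1,5), (1,6), (2,6)]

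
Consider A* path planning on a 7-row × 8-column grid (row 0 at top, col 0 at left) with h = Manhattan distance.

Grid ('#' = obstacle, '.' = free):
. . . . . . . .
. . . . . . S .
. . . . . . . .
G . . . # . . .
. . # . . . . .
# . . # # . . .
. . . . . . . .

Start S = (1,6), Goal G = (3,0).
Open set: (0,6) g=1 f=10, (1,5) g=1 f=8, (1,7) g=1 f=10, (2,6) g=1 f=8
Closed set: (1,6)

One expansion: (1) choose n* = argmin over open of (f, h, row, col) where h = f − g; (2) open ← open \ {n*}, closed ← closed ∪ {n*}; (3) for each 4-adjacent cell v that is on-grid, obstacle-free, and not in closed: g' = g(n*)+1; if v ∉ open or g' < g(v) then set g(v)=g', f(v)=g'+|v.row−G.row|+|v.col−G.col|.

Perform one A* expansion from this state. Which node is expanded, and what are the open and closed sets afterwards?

step 1: expand (1,5) (f=8, h=7) → closed; open now [(0,5) g=2 f=10, (0,6) g=1 f=10, (1,4) g=2 f=8, (1,7) g=1 f=10, (2,5) g=2 f=8, (2,6) g=1 f=8]

expanded=(1,5); open=[(0,5) g=2 f=10, (0,6) g=1 f=10, (1,4) g=2 f=8, (1,7) g=1 f=10, (2,5) g=2 f=8, (2,6) g=1 f=8]; closed=[(1,5), (1,6)]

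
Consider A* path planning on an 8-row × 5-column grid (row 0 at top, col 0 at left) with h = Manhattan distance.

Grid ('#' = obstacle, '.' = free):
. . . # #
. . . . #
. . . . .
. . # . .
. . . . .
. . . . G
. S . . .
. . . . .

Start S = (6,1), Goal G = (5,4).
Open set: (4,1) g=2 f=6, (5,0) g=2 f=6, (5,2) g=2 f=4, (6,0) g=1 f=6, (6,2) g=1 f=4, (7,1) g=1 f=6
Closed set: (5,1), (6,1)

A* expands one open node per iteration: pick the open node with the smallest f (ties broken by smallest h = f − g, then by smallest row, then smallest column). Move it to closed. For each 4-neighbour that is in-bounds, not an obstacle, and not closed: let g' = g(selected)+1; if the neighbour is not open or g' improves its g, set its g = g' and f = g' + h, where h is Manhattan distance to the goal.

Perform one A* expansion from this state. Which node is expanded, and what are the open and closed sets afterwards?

expanded=(5,2); open=[(4,1) g=2 f=6, (4,2) g=3 f=6, (5,0) g=2 f=6, (5,3) g=3 f=4, (6,0) g=1 f=6, (6,2) g=1 f=4, (7,1) g=1 f=6]; closed=[(5,1), (5,2), (6,1)]

step 1: expand (5,2) (f=4, h=2) → closed; open now [(4,1) g=2 f=6, (4,2) g=3 f=6, (5,0) g=2 f=6, (5,3) g=3 f=4, (6,0) g=1 f=6, (6,2) g=1 f=4, (7,1) g=1 f=6]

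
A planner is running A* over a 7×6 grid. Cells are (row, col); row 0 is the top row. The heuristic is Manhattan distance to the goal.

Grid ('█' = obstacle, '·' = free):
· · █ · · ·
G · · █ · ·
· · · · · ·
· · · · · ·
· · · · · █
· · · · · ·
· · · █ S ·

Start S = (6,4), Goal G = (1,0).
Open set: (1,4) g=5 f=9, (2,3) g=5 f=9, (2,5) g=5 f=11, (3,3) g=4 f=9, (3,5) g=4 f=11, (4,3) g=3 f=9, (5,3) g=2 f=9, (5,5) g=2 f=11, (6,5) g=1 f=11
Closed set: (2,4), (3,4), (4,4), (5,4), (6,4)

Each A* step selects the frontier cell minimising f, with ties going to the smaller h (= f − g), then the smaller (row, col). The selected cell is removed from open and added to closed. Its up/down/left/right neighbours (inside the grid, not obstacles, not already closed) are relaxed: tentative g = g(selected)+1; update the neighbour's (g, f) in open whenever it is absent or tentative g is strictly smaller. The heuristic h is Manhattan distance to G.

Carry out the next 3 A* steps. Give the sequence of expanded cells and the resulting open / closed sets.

order=[(1,4) → (2,3) → (2,2)]; open=[(0,4) g=6 f=11, (1,2) g=7 f=9, (1,5) g=6 f=11, (2,1) g=7 f=9, (2,5) g=5 f=11, (3,2) g=7 f=11, (3,3) g=4 f=9, (3,5) g=4 f=11, (4,3) g=3 f=9, (5,3) g=2 f=9, (5,5) g=2 f=11, (6,5) g=1 f=11]; closed=[(1,4), (2,2), (2,3), (2,4), (3,4), (4,4), (5,4), (6,4)]

step 1: expand (1,4) (f=9, h=4) → closed; open now [(0,4) g=6 f=11, (1,5) g=6 f=11, (2,3) g=5 f=9, (2,5) g=5 f=11, (3,3) g=4 f=9, (3,5) g=4 f=11, (4,3) g=3 f=9, (5,3) g=2 f=9, (5,5) g=2 f=11, (6,5) g=1 f=11]
step 2: expand (2,3) (f=9, h=4) → closed; open now [(0,4) g=6 f=11, (1,5) g=6 f=11, (2,2) g=6 f=9, (2,5) g=5 f=11, (3,3) g=4 f=9, (3,5) g=4 f=11, (4,3) g=3 f=9, (5,3) g=2 f=9, (5,5) g=2 f=11, (6,5) g=1 f=11]
step 3: expand (2,2) (f=9, h=3) → closed; open now [(0,4) g=6 f=11, (1,2) g=7 f=9, (1,5) g=6 f=11, (2,1) g=7 f=9, (2,5) g=5 f=11, (3,2) g=7 f=11, (3,3) g=4 f=9, (3,5) g=4 f=11, (4,3) g=3 f=9, (5,3) g=2 f=9, (5,5) g=2 f=11, (6,5) g=1 f=11]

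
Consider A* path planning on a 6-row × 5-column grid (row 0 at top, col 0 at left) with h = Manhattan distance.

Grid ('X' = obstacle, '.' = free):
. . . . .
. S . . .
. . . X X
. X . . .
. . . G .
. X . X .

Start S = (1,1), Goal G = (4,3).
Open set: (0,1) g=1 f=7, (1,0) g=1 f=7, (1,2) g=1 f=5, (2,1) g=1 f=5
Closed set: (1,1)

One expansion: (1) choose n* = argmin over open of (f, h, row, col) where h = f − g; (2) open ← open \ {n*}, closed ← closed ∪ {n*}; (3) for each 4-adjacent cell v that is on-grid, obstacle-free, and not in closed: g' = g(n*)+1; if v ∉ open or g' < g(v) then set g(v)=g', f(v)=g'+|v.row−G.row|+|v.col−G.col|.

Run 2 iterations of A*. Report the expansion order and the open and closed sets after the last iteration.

order=[(1,2) → (1,3)]; open=[(0,1) g=1 f=7, (0,2) g=2 f=7, (0,3) g=3 f=7, (1,0) g=1 f=7, (1,4) g=3 f=7, (2,1) g=1 f=5, (2,2) g=2 f=5]; closed=[(1,1), (1,2), (1,3)]

step 1: expand (1,2) (f=5, h=4) → closed; open now [(0,1) g=1 f=7, (0,2) g=2 f=7, (1,0) g=1 f=7, (1,3) g=2 f=5, (2,1) g=1 f=5, (2,2) g=2 f=5]
step 2: expand (1,3) (f=5, h=3) → closed; open now [(0,1) g=1 f=7, (0,2) g=2 f=7, (0,3) g=3 f=7, (1,0) g=1 f=7, (1,4) g=3 f=7, (2,1) g=1 f=5, (2,2) g=2 f=5]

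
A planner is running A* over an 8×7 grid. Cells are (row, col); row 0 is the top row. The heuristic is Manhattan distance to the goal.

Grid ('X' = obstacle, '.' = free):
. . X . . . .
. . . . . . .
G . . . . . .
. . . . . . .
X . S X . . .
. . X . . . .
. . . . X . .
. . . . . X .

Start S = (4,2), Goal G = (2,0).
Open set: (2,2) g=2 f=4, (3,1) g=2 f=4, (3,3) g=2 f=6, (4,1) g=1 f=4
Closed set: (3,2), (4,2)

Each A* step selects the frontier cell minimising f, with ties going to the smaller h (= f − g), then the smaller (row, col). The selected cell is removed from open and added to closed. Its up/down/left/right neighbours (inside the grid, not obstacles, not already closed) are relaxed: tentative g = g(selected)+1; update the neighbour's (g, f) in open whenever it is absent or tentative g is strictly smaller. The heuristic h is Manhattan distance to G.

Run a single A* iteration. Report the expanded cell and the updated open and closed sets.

expanded=(2,2); open=[(1,2) g=3 f=6, (2,1) g=3 f=4, (2,3) g=3 f=6, (3,1) g=2 f=4, (3,3) g=2 f=6, (4,1) g=1 f=4]; closed=[(2,2), (3,2), (4,2)]

step 1: expand (2,2) (f=4, h=2) → closed; open now [(1,2) g=3 f=6, (2,1) g=3 f=4, (2,3) g=3 f=6, (3,1) g=2 f=4, (3,3) g=2 f=6, (4,1) g=1 f=4]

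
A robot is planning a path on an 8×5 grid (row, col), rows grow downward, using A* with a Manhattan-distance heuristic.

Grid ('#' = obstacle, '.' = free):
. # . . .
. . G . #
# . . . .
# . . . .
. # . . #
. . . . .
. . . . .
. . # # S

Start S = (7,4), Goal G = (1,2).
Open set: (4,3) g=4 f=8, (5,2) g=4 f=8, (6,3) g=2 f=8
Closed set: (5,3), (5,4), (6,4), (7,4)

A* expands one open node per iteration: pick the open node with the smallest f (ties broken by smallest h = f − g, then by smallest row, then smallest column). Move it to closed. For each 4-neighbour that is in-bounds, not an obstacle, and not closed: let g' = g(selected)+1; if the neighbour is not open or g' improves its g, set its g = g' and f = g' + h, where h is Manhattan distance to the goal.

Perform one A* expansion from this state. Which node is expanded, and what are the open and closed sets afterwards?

step 1: expand (4,3) (f=8, h=4) → closed; open now [(3,3) g=5 f=8, (4,2) g=5 f=8, (5,2) g=4 f=8, (6,3) g=2 f=8]

expanded=(4,3); open=[(3,3) g=5 f=8, (4,2) g=5 f=8, (5,2) g=4 f=8, (6,3) g=2 f=8]; closed=[(4,3), (5,3), (5,4), (6,4), (7,4)]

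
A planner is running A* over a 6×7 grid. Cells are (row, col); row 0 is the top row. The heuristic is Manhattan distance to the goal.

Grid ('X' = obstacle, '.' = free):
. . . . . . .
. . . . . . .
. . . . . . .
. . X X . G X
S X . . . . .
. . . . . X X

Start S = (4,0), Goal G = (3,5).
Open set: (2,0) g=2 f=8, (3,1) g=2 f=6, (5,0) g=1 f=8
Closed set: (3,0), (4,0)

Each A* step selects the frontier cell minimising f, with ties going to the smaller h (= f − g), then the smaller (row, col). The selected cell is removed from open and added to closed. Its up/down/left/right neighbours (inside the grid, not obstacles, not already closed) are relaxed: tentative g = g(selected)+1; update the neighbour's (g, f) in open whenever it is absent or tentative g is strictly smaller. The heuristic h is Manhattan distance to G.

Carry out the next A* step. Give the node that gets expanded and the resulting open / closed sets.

expanded=(3,1); open=[(2,0) g=2 f=8, (2,1) g=3 f=8, (5,0) g=1 f=8]; closed=[(3,0), (3,1), (4,0)]

step 1: expand (3,1) (f=6, h=4) → closed; open now [(2,0) g=2 f=8, (2,1) g=3 f=8, (5,0) g=1 f=8]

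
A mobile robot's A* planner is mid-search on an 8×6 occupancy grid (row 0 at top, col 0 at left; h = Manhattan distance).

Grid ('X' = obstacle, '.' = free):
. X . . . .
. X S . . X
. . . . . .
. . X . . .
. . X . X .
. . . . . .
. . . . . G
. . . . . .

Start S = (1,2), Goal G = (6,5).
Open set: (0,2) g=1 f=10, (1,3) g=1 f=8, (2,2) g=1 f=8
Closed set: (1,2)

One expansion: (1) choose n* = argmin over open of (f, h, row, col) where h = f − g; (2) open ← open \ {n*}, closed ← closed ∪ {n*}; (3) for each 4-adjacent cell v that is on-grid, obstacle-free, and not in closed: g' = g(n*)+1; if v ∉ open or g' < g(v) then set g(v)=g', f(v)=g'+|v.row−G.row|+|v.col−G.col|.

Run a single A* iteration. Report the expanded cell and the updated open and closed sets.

step 1: expand (1,3) (f=8, h=7) → closed; open now [(0,2) g=1 f=10, (0,3) g=2 f=10, (1,4) g=2 f=8, (2,2) g=1 f=8, (2,3) g=2 f=8]

expanded=(1,3); open=[(0,2) g=1 f=10, (0,3) g=2 f=10, (1,4) g=2 f=8, (2,2) g=1 f=8, (2,3) g=2 f=8]; closed=[(1,2), (1,3)]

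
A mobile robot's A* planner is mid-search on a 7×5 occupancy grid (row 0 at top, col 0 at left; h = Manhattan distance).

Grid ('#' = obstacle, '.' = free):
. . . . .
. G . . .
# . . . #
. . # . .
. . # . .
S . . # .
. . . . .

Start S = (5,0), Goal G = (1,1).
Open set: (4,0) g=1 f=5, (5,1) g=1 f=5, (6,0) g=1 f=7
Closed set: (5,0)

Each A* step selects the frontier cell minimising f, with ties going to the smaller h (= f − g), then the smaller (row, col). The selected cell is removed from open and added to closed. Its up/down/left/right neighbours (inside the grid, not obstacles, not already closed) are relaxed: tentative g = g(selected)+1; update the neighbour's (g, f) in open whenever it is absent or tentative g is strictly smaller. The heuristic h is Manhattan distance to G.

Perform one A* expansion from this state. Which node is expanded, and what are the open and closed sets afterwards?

step 1: expand (4,0) (f=5, h=4) → closed; open now [(3,0) g=2 f=5, (4,1) g=2 f=5, (5,1) g=1 f=5, (6,0) g=1 f=7]

expanded=(4,0); open=[(3,0) g=2 f=5, (4,1) g=2 f=5, (5,1) g=1 f=5, (6,0) g=1 f=7]; closed=[(4,0), (5,0)]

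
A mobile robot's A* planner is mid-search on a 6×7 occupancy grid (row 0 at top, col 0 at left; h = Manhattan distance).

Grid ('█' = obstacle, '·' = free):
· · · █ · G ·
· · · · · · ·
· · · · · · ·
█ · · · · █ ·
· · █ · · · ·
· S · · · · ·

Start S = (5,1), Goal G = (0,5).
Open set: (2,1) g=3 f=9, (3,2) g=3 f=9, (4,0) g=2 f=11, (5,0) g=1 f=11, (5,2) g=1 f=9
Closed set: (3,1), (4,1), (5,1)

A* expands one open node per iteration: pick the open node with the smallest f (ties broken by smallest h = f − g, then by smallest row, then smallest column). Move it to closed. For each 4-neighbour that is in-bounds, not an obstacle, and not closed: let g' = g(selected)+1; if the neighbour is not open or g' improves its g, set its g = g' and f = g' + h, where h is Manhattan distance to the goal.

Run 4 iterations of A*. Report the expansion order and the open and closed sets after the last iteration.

order=[(2,1) → (1,1) → (0,1) → (0,2)]; open=[(0,0) g=6 f=11, (1,0) g=5 f=11, (1,2) g=5 f=9, (2,0) g=4 f=11, (2,2) g=4 f=9, (3,2) g=3 f=9, (4,0) g=2 f=11, (5,0) g=1 f=11, (5,2) g=1 f=9]; closed=[(0,1), (0,2), (1,1), (2,1), (3,1), (4,1), (5,1)]

step 1: expand (2,1) (f=9, h=6) → closed; open now [(1,1) g=4 f=9, (2,0) g=4 f=11, (2,2) g=4 f=9, (3,2) g=3 f=9, (4,0) g=2 f=11, (5,0) g=1 f=11, (5,2) g=1 f=9]
step 2: expand (1,1) (f=9, h=5) → closed; open now [(0,1) g=5 f=9, (1,0) g=5 f=11, (1,2) g=5 f=9, (2,0) g=4 f=11, (2,2) g=4 f=9, (3,2) g=3 f=9, (4,0) g=2 f=11, (5,0) g=1 f=11, (5,2) g=1 f=9]
step 3: expand (0,1) (f=9, h=4) → closed; open now [(0,0) g=6 f=11, (0,2) g=6 f=9, (1,0) g=5 f=11, (1,2) g=5 f=9, (2,0) g=4 f=11, (2,2) g=4 f=9, (3,2) g=3 f=9, (4,0) g=2 f=11, (5,0) g=1 f=11, (5,2) g=1 f=9]
step 4: expand (0,2) (f=9, h=3) → closed; open now [(0,0) g=6 f=11, (1,0) g=5 f=11, (1,2) g=5 f=9, (2,0) g=4 f=11, (2,2) g=4 f=9, (3,2) g=3 f=9, (4,0) g=2 f=11, (5,0) g=1 f=11, (5,2) g=1 f=9]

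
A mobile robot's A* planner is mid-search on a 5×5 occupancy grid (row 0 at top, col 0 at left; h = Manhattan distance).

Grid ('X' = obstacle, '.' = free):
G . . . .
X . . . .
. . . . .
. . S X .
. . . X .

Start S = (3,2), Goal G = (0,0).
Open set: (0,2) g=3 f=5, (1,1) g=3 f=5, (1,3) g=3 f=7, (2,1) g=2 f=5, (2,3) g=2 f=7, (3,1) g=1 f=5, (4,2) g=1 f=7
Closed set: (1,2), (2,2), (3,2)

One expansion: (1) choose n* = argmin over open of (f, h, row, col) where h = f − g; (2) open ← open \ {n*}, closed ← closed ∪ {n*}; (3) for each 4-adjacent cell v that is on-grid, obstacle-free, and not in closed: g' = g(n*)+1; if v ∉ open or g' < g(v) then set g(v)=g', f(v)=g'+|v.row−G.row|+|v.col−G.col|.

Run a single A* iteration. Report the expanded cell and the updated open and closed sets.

step 1: expand (0,2) (f=5, h=2) → closed; open now [(0,1) g=4 f=5, (0,3) g=4 f=7, (1,1) g=3 f=5, (1,3) g=3 f=7, (2,1) g=2 f=5, (2,3) g=2 f=7, (3,1) g=1 f=5, (4,2) g=1 f=7]

expanded=(0,2); open=[(0,1) g=4 f=5, (0,3) g=4 f=7, (1,1) g=3 f=5, (1,3) g=3 f=7, (2,1) g=2 f=5, (2,3) g=2 f=7, (3,1) g=1 f=5, (4,2) g=1 f=7]; closed=[(0,2), (1,2), (2,2), (3,2)]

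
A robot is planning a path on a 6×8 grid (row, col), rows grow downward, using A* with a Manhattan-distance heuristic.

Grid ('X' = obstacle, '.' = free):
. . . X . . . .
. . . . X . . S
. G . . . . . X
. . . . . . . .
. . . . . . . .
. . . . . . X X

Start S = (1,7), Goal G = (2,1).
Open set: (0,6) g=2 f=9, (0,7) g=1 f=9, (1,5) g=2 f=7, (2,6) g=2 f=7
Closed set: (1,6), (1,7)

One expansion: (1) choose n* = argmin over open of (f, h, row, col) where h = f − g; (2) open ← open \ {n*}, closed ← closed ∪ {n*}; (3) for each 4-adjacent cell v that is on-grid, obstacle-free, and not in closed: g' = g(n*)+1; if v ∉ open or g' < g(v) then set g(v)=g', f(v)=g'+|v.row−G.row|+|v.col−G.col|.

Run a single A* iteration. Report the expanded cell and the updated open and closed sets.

step 1: expand (1,5) (f=7, h=5) → closed; open now [(0,5) g=3 f=9, (0,6) g=2 f=9, (0,7) g=1 f=9, (2,5) g=3 f=7, (2,6) g=2 f=7]

expanded=(1,5); open=[(0,5) g=3 f=9, (0,6) g=2 f=9, (0,7) g=1 f=9, (2,5) g=3 f=7, (2,6) g=2 f=7]; closed=[(1,5), (1,6), (1,7)]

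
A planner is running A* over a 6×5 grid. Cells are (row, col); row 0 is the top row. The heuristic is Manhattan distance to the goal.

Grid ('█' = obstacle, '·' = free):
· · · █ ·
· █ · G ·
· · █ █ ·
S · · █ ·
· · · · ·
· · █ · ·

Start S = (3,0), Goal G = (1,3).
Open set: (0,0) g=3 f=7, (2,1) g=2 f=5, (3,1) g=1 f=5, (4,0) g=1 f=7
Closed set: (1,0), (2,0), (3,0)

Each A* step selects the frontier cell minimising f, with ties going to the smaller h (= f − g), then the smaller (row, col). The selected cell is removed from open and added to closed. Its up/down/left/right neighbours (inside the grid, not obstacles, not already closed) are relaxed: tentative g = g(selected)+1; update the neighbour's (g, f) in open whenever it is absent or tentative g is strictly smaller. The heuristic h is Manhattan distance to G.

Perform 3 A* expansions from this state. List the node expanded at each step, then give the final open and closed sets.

step 1: expand (2,1) (f=5, h=3) → closed; open now [(0,0) g=3 f=7, (3,1) g=1 f=5, (4,0) g=1 f=7]
step 2: expand (3,1) (f=5, h=4) → closed; open now [(0,0) g=3 f=7, (3,2) g=2 f=5, (4,0) g=1 f=7, (4,1) g=2 f=7]
step 3: expand (3,2) (f=5, h=3) → closed; open now [(0,0) g=3 f=7, (4,0) g=1 f=7, (4,1) g=2 f=7, (4,2) g=3 f=7]

order=[(2,1) → (3,1) → (3,2)]; open=[(0,0) g=3 f=7, (4,0) g=1 f=7, (4,1) g=2 f=7, (4,2) g=3 f=7]; closed=[(1,0), (2,0), (2,1), (3,0), (3,1), (3,2)]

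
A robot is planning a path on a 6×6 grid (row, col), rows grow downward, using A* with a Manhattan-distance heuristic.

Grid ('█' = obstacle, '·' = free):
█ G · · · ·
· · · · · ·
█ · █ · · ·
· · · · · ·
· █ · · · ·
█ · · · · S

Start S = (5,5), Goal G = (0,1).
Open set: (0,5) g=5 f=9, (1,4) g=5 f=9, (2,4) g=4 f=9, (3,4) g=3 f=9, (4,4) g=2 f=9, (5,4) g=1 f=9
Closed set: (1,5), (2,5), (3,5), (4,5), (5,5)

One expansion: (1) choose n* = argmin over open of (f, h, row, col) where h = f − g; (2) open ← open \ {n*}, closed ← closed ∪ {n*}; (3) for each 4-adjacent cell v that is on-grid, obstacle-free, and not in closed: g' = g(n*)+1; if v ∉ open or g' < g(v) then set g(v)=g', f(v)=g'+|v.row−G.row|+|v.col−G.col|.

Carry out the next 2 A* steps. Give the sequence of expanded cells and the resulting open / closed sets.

step 1: expand (0,5) (f=9, h=4) → closed; open now [(0,4) g=6 f=9, (1,4) g=5 f=9, (2,4) g=4 f=9, (3,4) g=3 f=9, (4,4) g=2 f=9, (5,4) g=1 f=9]
step 2: expand (0,4) (f=9, h=3) → closed; open now [(0,3) g=7 f=9, (1,4) g=5 f=9, (2,4) g=4 f=9, (3,4) g=3 f=9, (4,4) g=2 f=9, (5,4) g=1 f=9]

order=[(0,5) → (0,4)]; open=[(0,3) g=7 f=9, (1,4) g=5 f=9, (2,4) g=4 f=9, (3,4) g=3 f=9, (4,4) g=2 f=9, (5,4) g=1 f=9]; closed=[(0,4), (0,5), (1,5), (2,5), (3,5), (4,5), (5,5)]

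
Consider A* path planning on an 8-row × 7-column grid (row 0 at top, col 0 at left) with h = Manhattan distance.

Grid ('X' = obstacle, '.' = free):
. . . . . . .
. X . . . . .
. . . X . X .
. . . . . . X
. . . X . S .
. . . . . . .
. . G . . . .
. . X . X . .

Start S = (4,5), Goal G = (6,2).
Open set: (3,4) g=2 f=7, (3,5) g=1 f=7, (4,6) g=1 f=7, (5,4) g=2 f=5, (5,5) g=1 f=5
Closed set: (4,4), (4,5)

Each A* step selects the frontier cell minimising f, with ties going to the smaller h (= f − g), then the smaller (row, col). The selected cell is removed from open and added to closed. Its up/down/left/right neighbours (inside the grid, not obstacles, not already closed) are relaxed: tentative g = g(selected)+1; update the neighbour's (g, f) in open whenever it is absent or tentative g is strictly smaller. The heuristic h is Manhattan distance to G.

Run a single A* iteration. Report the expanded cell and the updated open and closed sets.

step 1: expand (5,4) (f=5, h=3) → closed; open now [(3,4) g=2 f=7, (3,5) g=1 f=7, (4,6) g=1 f=7, (5,3) g=3 f=5, (5,5) g=1 f=5, (6,4) g=3 f=5]

expanded=(5,4); open=[(3,4) g=2 f=7, (3,5) g=1 f=7, (4,6) g=1 f=7, (5,3) g=3 f=5, (5,5) g=1 f=5, (6,4) g=3 f=5]; closed=[(4,4), (4,5), (5,4)]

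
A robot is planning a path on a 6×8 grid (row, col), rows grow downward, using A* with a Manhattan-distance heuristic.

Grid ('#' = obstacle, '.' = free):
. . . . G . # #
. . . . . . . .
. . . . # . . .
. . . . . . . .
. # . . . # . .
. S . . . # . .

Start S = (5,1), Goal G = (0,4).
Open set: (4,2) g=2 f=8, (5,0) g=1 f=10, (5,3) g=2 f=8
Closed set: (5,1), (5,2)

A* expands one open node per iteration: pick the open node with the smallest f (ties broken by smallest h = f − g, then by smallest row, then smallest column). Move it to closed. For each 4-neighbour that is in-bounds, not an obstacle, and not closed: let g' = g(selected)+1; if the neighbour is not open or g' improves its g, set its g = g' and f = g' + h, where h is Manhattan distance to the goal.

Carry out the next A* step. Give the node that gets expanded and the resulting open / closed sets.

step 1: expand (4,2) (f=8, h=6) → closed; open now [(3,2) g=3 f=8, (4,3) g=3 f=8, (5,0) g=1 f=10, (5,3) g=2 f=8]

expanded=(4,2); open=[(3,2) g=3 f=8, (4,3) g=3 f=8, (5,0) g=1 f=10, (5,3) g=2 f=8]; closed=[(4,2), (5,1), (5,2)]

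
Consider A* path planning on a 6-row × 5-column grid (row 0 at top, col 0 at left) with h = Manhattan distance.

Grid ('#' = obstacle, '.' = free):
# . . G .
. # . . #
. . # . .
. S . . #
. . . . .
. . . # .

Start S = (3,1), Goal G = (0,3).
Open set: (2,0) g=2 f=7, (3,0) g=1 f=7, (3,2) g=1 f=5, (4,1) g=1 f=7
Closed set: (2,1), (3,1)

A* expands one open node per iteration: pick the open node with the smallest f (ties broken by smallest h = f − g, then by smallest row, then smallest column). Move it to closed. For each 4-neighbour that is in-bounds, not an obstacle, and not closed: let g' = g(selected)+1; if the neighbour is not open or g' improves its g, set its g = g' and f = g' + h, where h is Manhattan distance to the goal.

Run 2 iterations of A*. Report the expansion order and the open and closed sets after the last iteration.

order=[(3,2) → (3,3)]; open=[(2,0) g=2 f=7, (2,3) g=3 f=5, (3,0) g=1 f=7, (4,1) g=1 f=7, (4,2) g=2 f=7, (4,3) g=3 f=7]; closed=[(2,1), (3,1), (3,2), (3,3)]

step 1: expand (3,2) (f=5, h=4) → closed; open now [(2,0) g=2 f=7, (3,0) g=1 f=7, (3,3) g=2 f=5, (4,1) g=1 f=7, (4,2) g=2 f=7]
step 2: expand (3,3) (f=5, h=3) → closed; open now [(2,0) g=2 f=7, (2,3) g=3 f=5, (3,0) g=1 f=7, (4,1) g=1 f=7, (4,2) g=2 f=7, (4,3) g=3 f=7]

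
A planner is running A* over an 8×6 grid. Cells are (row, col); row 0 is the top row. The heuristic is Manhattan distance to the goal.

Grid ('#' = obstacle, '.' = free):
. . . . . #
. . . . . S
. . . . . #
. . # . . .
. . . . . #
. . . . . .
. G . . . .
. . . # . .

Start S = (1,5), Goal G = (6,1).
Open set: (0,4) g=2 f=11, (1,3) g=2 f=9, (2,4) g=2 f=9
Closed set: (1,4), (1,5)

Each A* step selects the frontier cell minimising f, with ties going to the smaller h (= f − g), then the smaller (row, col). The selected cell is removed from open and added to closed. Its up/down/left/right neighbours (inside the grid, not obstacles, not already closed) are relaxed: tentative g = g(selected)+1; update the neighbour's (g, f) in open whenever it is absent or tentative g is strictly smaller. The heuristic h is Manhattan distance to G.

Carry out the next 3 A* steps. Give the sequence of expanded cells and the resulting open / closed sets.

order=[(1,3) → (1,2) → (1,1)]; open=[(0,1) g=5 f=11, (0,2) g=4 f=11, (0,3) g=3 f=11, (0,4) g=2 f=11, (1,0) g=5 f=11, (2,1) g=5 f=9, (2,2) g=4 f=9, (2,3) g=3 f=9, (2,4) g=2 f=9]; closed=[(1,1), (1,2), (1,3), (1,4), (1,5)]

step 1: expand (1,3) (f=9, h=7) → closed; open now [(0,3) g=3 f=11, (0,4) g=2 f=11, (1,2) g=3 f=9, (2,3) g=3 f=9, (2,4) g=2 f=9]
step 2: expand (1,2) (f=9, h=6) → closed; open now [(0,2) g=4 f=11, (0,3) g=3 f=11, (0,4) g=2 f=11, (1,1) g=4 f=9, (2,2) g=4 f=9, (2,3) g=3 f=9, (2,4) g=2 f=9]
step 3: expand (1,1) (f=9, h=5) → closed; open now [(0,1) g=5 f=11, (0,2) g=4 f=11, (0,3) g=3 f=11, (0,4) g=2 f=11, (1,0) g=5 f=11, (2,1) g=5 f=9, (2,2) g=4 f=9, (2,3) g=3 f=9, (2,4) g=2 f=9]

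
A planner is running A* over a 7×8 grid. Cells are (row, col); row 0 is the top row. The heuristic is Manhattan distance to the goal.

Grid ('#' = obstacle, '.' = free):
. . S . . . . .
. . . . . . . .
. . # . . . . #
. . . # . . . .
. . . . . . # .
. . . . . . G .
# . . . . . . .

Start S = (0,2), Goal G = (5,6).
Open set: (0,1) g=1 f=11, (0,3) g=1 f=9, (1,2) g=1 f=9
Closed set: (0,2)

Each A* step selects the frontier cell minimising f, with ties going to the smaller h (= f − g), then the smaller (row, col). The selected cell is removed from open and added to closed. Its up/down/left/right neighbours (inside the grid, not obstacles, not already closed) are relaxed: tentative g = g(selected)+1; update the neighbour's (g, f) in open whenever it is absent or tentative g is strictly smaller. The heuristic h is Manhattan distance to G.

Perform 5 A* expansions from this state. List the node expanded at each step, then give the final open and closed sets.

step 1: expand (0,3) (f=9, h=8) → closed; open now [(0,1) g=1 f=11, (0,4) g=2 f=9, (1,2) g=1 f=9, (1,3) g=2 f=9]
step 2: expand (0,4) (f=9, h=7) → closed; open now [(0,1) g=1 f=11, (0,5) g=3 f=9, (1,2) g=1 f=9, (1,3) g=2 f=9, (1,4) g=3 f=9]
step 3: expand (0,5) (f=9, h=6) → closed; open now [(0,1) g=1 f=11, (0,6) g=4 f=9, (1,2) g=1 f=9, (1,3) g=2 f=9, (1,4) g=3 f=9, (1,5) g=4 f=9]
step 4: expand (0,6) (f=9, h=5) → closed; open now [(0,1) g=1 f=11, (0,7) g=5 f=11, (1,2) g=1 f=9, (1,3) g=2 f=9, (1,4) g=3 f=9, (1,5) g=4 f=9, (1,6) g=5 f=9]
step 5: expand (1,6) (f=9, h=4) → closed; open now [(0,1) g=1 f=11, (0,7) g=5 f=11, (1,2) g=1 f=9, (1,3) g=2 f=9, (1,4) g=3 f=9, (1,5) g=4 f=9, (1,7) g=6 f=11, (2,6) g=6 f=9]

order=[(0,3) → (0,4) → (0,5) → (0,6) → (1,6)]; open=[(0,1) g=1 f=11, (0,7) g=5 f=11, (1,2) g=1 f=9, (1,3) g=2 f=9, (1,4) g=3 f=9, (1,5) g=4 f=9, (1,7) g=6 f=11, (2,6) g=6 f=9]; closed=[(0,2), (0,3), (0,4), (0,5), (0,6), (1,6)]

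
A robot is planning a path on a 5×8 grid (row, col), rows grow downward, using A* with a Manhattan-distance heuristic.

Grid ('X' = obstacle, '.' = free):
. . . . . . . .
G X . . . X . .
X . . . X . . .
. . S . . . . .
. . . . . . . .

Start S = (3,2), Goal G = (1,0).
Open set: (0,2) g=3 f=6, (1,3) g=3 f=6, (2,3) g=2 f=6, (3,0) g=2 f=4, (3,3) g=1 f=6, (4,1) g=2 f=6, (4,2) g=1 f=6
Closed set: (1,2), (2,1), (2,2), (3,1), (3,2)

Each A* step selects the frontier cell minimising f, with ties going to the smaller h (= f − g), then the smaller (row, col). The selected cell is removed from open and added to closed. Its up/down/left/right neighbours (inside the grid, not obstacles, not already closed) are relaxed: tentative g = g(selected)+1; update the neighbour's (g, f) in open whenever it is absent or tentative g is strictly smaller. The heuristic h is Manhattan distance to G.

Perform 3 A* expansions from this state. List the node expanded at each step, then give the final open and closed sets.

order=[(3,0) → (0,2) → (0,1)]; open=[(0,0) g=5 f=6, (0,3) g=4 f=8, (1,3) g=3 f=6, (2,3) g=2 f=6, (3,3) g=1 f=6, (4,0) g=3 f=6, (4,1) g=2 f=6, (4,2) g=1 f=6]; closed=[(0,1), (0,2), (1,2), (2,1), (2,2), (3,0), (3,1), (3,2)]

step 1: expand (3,0) (f=4, h=2) → closed; open now [(0,2) g=3 f=6, (1,3) g=3 f=6, (2,3) g=2 f=6, (3,3) g=1 f=6, (4,0) g=3 f=6, (4,1) g=2 f=6, (4,2) g=1 f=6]
step 2: expand (0,2) (f=6, h=3) → closed; open now [(0,1) g=4 f=6, (0,3) g=4 f=8, (1,3) g=3 f=6, (2,3) g=2 f=6, (3,3) g=1 f=6, (4,0) g=3 f=6, (4,1) g=2 f=6, (4,2) g=1 f=6]
step 3: expand (0,1) (f=6, h=2) → closed; open now [(0,0) g=5 f=6, (0,3) g=4 f=8, (1,3) g=3 f=6, (2,3) g=2 f=6, (3,3) g=1 f=6, (4,0) g=3 f=6, (4,1) g=2 f=6, (4,2) g=1 f=6]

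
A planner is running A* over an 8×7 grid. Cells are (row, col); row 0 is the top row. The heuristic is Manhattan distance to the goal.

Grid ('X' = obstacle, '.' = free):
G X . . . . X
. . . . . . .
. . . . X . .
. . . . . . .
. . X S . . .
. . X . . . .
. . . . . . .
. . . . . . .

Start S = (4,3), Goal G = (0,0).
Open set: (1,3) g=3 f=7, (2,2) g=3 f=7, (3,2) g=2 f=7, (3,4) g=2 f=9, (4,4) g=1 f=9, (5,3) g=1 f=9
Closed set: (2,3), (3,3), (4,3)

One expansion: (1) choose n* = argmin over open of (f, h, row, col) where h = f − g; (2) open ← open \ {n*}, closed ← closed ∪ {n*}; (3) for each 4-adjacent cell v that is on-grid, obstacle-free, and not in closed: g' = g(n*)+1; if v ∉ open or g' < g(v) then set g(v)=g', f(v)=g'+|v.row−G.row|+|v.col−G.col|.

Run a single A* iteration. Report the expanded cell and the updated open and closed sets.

step 1: expand (1,3) (f=7, h=4) → closed; open now [(0,3) g=4 f=7, (1,2) g=4 f=7, (1,4) g=4 f=9, (2,2) g=3 f=7, (3,2) g=2 f=7, (3,4) g=2 f=9, (4,4) g=1 f=9, (5,3) g=1 f=9]

expanded=(1,3); open=[(0,3) g=4 f=7, (1,2) g=4 f=7, (1,4) g=4 f=9, (2,2) g=3 f=7, (3,2) g=2 f=7, (3,4) g=2 f=9, (4,4) g=1 f=9, (5,3) g=1 f=9]; closed=[(1,3), (2,3), (3,3), (4,3)]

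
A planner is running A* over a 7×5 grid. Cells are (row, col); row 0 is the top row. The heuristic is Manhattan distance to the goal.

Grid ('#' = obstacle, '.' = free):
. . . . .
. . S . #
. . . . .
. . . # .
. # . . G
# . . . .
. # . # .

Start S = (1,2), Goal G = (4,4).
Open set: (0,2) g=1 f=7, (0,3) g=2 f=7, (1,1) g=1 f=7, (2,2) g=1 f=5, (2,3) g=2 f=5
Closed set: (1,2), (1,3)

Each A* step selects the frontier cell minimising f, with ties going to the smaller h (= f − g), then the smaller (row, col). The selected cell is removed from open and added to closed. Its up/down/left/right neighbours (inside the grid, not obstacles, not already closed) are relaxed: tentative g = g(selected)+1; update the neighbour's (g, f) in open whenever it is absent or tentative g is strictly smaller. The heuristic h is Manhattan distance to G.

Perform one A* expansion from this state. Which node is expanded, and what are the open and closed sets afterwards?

expanded=(2,3); open=[(0,2) g=1 f=7, (0,3) g=2 f=7, (1,1) g=1 f=7, (2,2) g=1 f=5, (2,4) g=3 f=5]; closed=[(1,2), (1,3), (2,3)]

step 1: expand (2,3) (f=5, h=3) → closed; open now [(0,2) g=1 f=7, (0,3) g=2 f=7, (1,1) g=1 f=7, (2,2) g=1 f=5, (2,4) g=3 f=5]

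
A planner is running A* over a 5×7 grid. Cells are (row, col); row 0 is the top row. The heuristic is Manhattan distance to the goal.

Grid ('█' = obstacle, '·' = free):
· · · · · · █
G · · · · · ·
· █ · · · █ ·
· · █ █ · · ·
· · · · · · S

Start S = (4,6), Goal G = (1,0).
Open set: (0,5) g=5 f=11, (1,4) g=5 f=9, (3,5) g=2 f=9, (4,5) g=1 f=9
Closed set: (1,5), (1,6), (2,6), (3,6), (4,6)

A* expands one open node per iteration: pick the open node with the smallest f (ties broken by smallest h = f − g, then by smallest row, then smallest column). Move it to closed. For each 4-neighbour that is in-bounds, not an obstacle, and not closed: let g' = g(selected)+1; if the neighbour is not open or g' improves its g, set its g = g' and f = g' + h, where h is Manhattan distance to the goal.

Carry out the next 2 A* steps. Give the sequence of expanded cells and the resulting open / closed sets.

order=[(1,4) → (1,3)]; open=[(0,3) g=7 f=11, (0,4) g=6 f=11, (0,5) g=5 f=11, (1,2) g=7 f=9, (2,3) g=7 f=11, (2,4) g=6 f=11, (3,5) g=2 f=9, (4,5) g=1 f=9]; closed=[(1,3), (1,4), (1,5), (1,6), (2,6), (3,6), (4,6)]

step 1: expand (1,4) (f=9, h=4) → closed; open now [(0,4) g=6 f=11, (0,5) g=5 f=11, (1,3) g=6 f=9, (2,4) g=6 f=11, (3,5) g=2 f=9, (4,5) g=1 f=9]
step 2: expand (1,3) (f=9, h=3) → closed; open now [(0,3) g=7 f=11, (0,4) g=6 f=11, (0,5) g=5 f=11, (1,2) g=7 f=9, (2,3) g=7 f=11, (2,4) g=6 f=11, (3,5) g=2 f=9, (4,5) g=1 f=9]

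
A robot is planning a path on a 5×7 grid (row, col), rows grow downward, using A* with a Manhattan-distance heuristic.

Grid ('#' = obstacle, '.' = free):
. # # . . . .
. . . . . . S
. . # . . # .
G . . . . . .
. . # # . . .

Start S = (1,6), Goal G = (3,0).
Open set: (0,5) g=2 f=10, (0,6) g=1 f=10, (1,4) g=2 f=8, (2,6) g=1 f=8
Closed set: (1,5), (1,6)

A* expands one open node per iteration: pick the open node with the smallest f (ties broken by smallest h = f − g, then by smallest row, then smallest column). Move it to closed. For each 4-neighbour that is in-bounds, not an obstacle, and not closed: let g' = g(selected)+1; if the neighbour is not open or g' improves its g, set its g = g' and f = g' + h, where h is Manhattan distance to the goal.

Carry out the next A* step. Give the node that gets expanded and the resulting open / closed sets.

step 1: expand (1,4) (f=8, h=6) → closed; open now [(0,4) g=3 f=10, (0,5) g=2 f=10, (0,6) g=1 f=10, (1,3) g=3 f=8, (2,4) g=3 f=8, (2,6) g=1 f=8]

expanded=(1,4); open=[(0,4) g=3 f=10, (0,5) g=2 f=10, (0,6) g=1 f=10, (1,3) g=3 f=8, (2,4) g=3 f=8, (2,6) g=1 f=8]; closed=[(1,4), (1,5), (1,6)]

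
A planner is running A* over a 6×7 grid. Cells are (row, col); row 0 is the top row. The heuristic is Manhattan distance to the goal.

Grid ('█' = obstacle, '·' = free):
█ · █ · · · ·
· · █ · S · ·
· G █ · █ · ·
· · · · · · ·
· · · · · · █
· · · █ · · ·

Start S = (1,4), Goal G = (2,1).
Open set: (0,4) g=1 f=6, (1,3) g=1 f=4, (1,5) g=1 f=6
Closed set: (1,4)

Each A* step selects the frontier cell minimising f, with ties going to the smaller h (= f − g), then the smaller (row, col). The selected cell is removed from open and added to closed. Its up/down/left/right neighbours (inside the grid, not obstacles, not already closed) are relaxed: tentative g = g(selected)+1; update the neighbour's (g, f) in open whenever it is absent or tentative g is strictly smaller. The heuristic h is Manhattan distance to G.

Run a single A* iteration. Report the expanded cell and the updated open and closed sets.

step 1: expand (1,3) (f=4, h=3) → closed; open now [(0,3) g=2 f=6, (0,4) g=1 f=6, (1,5) g=1 f=6, (2,3) g=2 f=4]

expanded=(1,3); open=[(0,3) g=2 f=6, (0,4) g=1 f=6, (1,5) g=1 f=6, (2,3) g=2 f=4]; closed=[(1,3), (1,4)]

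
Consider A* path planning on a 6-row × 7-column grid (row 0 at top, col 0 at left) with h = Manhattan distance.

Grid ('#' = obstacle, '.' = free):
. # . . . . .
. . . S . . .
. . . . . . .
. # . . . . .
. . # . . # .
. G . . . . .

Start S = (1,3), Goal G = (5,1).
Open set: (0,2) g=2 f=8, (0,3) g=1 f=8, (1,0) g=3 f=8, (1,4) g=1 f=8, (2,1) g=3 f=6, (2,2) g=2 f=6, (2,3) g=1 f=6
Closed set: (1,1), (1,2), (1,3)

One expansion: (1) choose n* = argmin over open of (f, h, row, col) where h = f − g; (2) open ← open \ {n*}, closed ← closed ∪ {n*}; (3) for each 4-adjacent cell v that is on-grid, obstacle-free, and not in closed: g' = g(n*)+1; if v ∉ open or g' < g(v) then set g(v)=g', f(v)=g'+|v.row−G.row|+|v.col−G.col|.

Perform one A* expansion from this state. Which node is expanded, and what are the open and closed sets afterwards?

step 1: expand (2,1) (f=6, h=3) → closed; open now [(0,2) g=2 f=8, (0,3) g=1 f=8, (1,0) g=3 f=8, (1,4) g=1 f=8, (2,0) g=4 f=8, (2,2) g=2 f=6, (2,3) g=1 f=6]

expanded=(2,1); open=[(0,2) g=2 f=8, (0,3) g=1 f=8, (1,0) g=3 f=8, (1,4) g=1 f=8, (2,0) g=4 f=8, (2,2) g=2 f=6, (2,3) g=1 f=6]; closed=[(1,1), (1,2), (1,3), (2,1)]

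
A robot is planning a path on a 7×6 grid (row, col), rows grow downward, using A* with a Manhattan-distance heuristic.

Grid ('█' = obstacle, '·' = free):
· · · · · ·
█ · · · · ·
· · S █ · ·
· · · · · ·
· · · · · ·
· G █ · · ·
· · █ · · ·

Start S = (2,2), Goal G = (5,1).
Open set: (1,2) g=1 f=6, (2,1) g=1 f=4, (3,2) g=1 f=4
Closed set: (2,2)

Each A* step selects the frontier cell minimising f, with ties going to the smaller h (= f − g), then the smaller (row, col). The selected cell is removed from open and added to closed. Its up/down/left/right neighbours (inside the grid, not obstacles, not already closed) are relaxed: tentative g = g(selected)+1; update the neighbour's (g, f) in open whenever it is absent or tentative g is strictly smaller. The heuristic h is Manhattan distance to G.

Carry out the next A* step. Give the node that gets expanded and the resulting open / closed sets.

step 1: expand (2,1) (f=4, h=3) → closed; open now [(1,1) g=2 f=6, (1,2) g=1 f=6, (2,0) g=2 f=6, (3,1) g=2 f=4, (3,2) g=1 f=4]

expanded=(2,1); open=[(1,1) g=2 f=6, (1,2) g=1 f=6, (2,0) g=2 f=6, (3,1) g=2 f=4, (3,2) g=1 f=4]; closed=[(2,1), (2,2)]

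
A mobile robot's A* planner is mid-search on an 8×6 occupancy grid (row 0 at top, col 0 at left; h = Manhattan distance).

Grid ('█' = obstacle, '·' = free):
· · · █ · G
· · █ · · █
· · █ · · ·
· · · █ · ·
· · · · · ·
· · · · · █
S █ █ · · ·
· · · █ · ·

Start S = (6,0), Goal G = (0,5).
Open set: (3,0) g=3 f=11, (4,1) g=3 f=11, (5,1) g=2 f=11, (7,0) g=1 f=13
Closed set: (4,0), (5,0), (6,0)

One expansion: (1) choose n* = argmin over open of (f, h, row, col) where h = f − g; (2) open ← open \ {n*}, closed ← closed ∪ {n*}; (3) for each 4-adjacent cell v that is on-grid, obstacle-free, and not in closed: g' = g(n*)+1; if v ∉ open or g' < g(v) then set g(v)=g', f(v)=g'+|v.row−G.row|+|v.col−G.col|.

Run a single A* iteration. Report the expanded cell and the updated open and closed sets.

expanded=(3,0); open=[(2,0) g=4 f=11, (3,1) g=4 f=11, (4,1) g=3 f=11, (5,1) g=2 f=11, (7,0) g=1 f=13]; closed=[(3,0), (4,0), (5,0), (6,0)]

step 1: expand (3,0) (f=11, h=8) → closed; open now [(2,0) g=4 f=11, (3,1) g=4 f=11, (4,1) g=3 f=11, (5,1) g=2 f=11, (7,0) g=1 f=13]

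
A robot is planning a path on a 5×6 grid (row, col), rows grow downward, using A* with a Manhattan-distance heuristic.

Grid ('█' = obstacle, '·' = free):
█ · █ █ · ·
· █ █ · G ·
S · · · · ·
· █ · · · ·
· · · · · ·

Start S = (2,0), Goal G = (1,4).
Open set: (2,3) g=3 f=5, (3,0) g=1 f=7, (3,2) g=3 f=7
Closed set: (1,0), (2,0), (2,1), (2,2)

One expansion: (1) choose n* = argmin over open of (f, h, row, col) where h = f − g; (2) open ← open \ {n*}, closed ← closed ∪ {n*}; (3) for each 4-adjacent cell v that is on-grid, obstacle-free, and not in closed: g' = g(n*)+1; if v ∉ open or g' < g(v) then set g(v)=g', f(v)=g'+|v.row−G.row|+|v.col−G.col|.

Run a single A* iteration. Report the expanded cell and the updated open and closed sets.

expanded=(2,3); open=[(1,3) g=4 f=5, (2,4) g=4 f=5, (3,0) g=1 f=7, (3,2) g=3 f=7, (3,3) g=4 f=7]; closed=[(1,0), (2,0), (2,1), (2,2), (2,3)]

step 1: expand (2,3) (f=5, h=2) → closed; open now [(1,3) g=4 f=5, (2,4) g=4 f=5, (3,0) g=1 f=7, (3,2) g=3 f=7, (3,3) g=4 f=7]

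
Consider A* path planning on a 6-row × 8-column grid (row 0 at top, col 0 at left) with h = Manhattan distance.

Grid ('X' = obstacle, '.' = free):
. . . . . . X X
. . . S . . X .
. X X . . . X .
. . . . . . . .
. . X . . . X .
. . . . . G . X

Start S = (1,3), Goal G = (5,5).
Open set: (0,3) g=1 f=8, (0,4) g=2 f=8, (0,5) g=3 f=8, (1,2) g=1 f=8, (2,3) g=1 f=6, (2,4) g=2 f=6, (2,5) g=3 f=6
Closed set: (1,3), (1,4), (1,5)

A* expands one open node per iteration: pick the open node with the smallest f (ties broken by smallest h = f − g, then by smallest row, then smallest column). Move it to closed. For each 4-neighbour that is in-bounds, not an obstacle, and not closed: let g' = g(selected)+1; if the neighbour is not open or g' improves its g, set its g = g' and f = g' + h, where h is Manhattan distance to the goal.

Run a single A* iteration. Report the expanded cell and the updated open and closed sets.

step 1: expand (2,5) (f=6, h=3) → closed; open now [(0,3) g=1 f=8, (0,4) g=2 f=8, (0,5) g=3 f=8, (1,2) g=1 f=8, (2,3) g=1 f=6, (2,4) g=2 f=6, (3,5) g=4 f=6]

expanded=(2,5); open=[(0,3) g=1 f=8, (0,4) g=2 f=8, (0,5) g=3 f=8, (1,2) g=1 f=8, (2,3) g=1 f=6, (2,4) g=2 f=6, (3,5) g=4 f=6]; closed=[(1,3), (1,4), (1,5), (2,5)]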